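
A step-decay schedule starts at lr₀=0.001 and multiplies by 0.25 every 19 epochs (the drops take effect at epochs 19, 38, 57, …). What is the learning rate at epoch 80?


n_drops = ⌊80/19⌋ = 4
lr = 0.001·0.25^4 = 0.001·0.00390625 = 0.00000390625

0.00000390625


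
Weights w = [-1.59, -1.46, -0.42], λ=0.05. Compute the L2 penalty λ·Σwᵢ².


‖w‖₂² = (-1.59)² + (-1.46)² + (-0.42)²
     = 2.5281 + 2.1316 + 0.1764
     = 4.8361
λ·‖w‖₂² = 0.05·4.8361 = 0.241805

0.241805


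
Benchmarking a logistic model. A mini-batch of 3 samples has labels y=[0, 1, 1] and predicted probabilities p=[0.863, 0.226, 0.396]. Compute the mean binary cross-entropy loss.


L[0] = -ln(1-0.863) = -ln(0.137) = 1.9878
L[1] = -ln(0.226) = 1.4872
L[2] = -ln(0.396) = 0.9263
mean = (1.9878 + 1.4872 + 0.9263)/3 = 1.4671

1.4671


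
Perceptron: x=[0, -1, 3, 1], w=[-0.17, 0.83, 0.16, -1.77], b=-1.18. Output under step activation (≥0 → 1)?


z = (0)·(-0.17) + (-1)·(0.83) + (3)·(0.16) + (1)·(-1.77) - 1.18
  = -3.3
step(z) = 0 (z<0)

0


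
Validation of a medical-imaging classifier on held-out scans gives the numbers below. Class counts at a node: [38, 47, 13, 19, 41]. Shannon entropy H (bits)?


Probabilities: [38/158, 47/158, 13/158, 19/158, 41/158] ≈ [0.2405, 0.2975, 0.0823, 0.1203, 0.2595]
H = -((38/158)·log₂(38/158) + (47/158)·log₂(47/158) + (13/158)·log₂(13/158) + (19/158)·log₂(19/158) + (41/158)·log₂(41/158))
  = 2.1838 bits

2.1838 bits


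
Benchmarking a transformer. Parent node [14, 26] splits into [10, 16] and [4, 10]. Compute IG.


Parent = [14, 26], H_parent = 0.9341
H_left = 0.9612 (n=26), H_right = 0.8631 (n=14)
H_children = (26/40)·0.9612 + (14/40)·0.8631 = 0.9269
IG = 0.9341 - 0.9269 = 0.0072

0.0072


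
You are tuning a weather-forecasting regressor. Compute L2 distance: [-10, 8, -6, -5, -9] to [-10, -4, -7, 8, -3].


d = √((-10+ 10)² + (8+ 4)² + (-6+ 7)² + (-5-8)² + (-9+ 3)²)
  = √(0 + 144 + 1 + 169 + 36)
  = √350 = 18.7083

18.7083


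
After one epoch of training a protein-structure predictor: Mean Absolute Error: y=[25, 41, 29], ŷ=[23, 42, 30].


Absolute errors: |25-23|=2, |41-42|=1, |29-30|=1
Sum = 4
MAE = 4/3 = 4/3

4/3


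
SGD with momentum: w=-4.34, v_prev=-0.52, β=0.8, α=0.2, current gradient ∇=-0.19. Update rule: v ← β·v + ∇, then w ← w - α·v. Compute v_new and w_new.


v_new = 0.8·-0.52 - 0.19 = -0.416 - 0.19 = -0.606
w_new = -4.34 - 0.2·-0.606 = -4.34 + 0.1212 = -4.2188

v_new=-0.606, w_new=-4.2188


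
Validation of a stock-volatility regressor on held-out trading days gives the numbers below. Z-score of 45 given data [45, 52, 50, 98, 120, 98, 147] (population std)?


μ = 87.1429, σ = 36.4277
z = (45 - 87.1429)/36.4277 = -1.1569

-1.1569


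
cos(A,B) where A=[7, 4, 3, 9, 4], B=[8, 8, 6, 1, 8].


A·B = 7·8 + 4·8 + 3·6 + 9·1 + 4·8 = 147
‖A‖ = √171 = 13.0767, ‖B‖ = √229 = 15.1327
cos = 147/(√171·√229) = 147/√39159 = 0.7429

0.7429


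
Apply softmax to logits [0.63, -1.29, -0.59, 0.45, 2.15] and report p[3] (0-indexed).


Exponentials: e^0.63=1.8776, e^-1.29=0.2753, e^-0.59=0.5543, e^0.45=1.5683, e^2.15=8.5849
Sum = 12.8604
Softmax = [0.146, 0.0214, 0.0431, 0.1219, 0.6675]
p[3] = 1.5683/12.8604 = 0.1219

0.1219


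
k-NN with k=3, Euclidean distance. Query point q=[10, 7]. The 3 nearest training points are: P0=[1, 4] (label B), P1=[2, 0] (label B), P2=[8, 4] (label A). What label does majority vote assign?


d(q,P0) = 9.4868  (label B)
d(q,P1) = 10.6301  (label B)
d(q,P2) = 3.6056  (label A)
Votes: A=1, B=2
Majority → B

B


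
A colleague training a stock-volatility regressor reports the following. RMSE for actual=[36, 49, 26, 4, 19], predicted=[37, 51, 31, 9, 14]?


MSE = 80/5 = 16
RMSE = √(80/5) = 4.0

4.0


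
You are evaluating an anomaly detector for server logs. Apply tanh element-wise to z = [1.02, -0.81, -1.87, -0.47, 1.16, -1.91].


tanh(1.02) = 0.7699
tanh(-0.81) = -0.6696
tanh(-1.87) = -0.9536
tanh(-0.47) = -0.4382
tanh(1.16) = 0.821
tanh(-1.91) = -0.9571
result = [0.7699, -0.6696, -0.9536, -0.4382, 0.821, -0.9571]

[0.7699, -0.6696, -0.9536, -0.4382, 0.821, -0.9571]


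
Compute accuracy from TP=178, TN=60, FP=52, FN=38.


Accuracy = (TP+TN)/(TP+TN+FP+FN)
= (178+60)/(328)
= 238/328 = 72.56%

72.56%


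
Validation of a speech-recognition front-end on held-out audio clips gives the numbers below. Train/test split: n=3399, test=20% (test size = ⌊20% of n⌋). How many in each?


Test = ⌊3399·20/100⌋ = 679
Train = 3399 - 679 = 2720

Train: 2720, Test: 679


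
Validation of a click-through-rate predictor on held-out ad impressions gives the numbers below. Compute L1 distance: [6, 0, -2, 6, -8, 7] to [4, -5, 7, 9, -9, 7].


d = |6-4| + |0+ 5| + |-2-7| + |6-9| + |-8+ 9| + |7-7|
  = 2 + 5 + 9 + 3 + 1 + 0
  = 20

20


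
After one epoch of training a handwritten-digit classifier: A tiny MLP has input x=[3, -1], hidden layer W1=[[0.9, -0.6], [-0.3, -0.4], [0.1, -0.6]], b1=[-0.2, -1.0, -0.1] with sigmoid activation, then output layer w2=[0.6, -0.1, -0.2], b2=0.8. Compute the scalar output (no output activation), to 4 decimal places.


z1[0] = (0.9)·(3) + (-0.6)·(-1) - 0.2 = 3.1
z1[1] = (-0.3)·(3) + (-0.4)·(-1) - 1.0 = -1.5
z1[2] = (0.1)·(3) + (-0.6)·(-1) - 0.1 = 0.8
h = sigmoid(z1) = [0.9569, 0.1824, 0.69]
output = (0.6)·(0.9569) + (-0.1)·(0.1824) + (-0.2)·(0.69) + 0.8 = 1.2179

1.2179


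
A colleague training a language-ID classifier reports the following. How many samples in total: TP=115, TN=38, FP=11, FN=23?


Total = TP + TN + FP + FN
= 115 + 38 + 11 + 23
= 187
(Predicted positive: 126, predicted negative: 61)

187


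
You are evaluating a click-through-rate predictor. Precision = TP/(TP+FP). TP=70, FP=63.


Precision = TP/(TP+FP)
= 70/(70+63)
= 70/133 = 52.63%

52.63%


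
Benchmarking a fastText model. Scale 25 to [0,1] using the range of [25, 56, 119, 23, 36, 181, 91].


min=23, max=181
(25-23)/(181-23) = 2/158 = 0.0127

0.0127


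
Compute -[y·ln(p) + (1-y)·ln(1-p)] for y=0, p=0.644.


BCE = -[y·ln(p) + (1-y)·ln(1-p)]
= -0 - 1·ln(1-0.644)
= -ln(0.356) = 1.0328

1.0328


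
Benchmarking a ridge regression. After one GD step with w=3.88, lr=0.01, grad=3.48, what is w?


w_new = w - α·∇
= 3.88 - 0.01·3.48
= 3.88 - 0.0348
= 3.8452

3.8452


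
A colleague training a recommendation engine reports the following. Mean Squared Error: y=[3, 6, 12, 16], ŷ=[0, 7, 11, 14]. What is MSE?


Squared errors: (3-0)²=9, (6-7)²=1, (12-11)²=1, (16-14)²=4
Sum = 15
MSE = 15/4 = 15/4

15/4


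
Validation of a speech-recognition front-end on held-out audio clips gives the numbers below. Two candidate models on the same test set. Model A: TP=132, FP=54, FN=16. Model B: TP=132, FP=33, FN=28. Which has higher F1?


Model A: P=132/186=0.7097, R=132/148=0.8919, F1=2PR/(P+R)=2TP/(2TP+FP+FN)=264/334=0.7904
Model B: P=132/165=0.8, R=132/160=0.825, F1=2PR/(P+R)=2TP/(2TP+FP+FN)=264/325=0.8123
0.7904 < 0.8123 → Model B

Model B


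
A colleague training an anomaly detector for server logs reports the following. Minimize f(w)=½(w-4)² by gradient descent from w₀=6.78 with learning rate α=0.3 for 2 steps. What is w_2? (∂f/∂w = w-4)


step 1: grad = 6.78-4 = 2.78; w = 6.78 - 0.3·(2.78) = 5.946
step 2: grad = 5.946-4 = 1.946; w = 5.946 - 0.3·(1.946) = 5.3622

5.3622


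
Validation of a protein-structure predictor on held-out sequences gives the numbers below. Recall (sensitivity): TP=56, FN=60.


Recall = TP/(TP+FN)
= 56/(56+60)
= 56/116 = 48.28%

48.28%


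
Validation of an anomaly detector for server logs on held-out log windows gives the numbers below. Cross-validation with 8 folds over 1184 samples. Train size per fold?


Fold size = 1184/8 = 148
Training per fold = 1184 - 148 = 1036

1036


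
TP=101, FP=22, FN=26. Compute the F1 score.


Precision = 101/123 = 0.8211
Recall = 101/127 = 0.7953
F1 = 2·P·R/(P+R) = 2·TP/(2·TP+FP+FN) = 202/(202+22+26) = 202/250 = 0.808

0.808


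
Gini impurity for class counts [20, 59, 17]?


Probabilities: [20/96, 59/96, 17/96] ≈ [0.2083, 0.6146, 0.1771]
Σpᵢ² = (400 + 3481 + 289)/96² = 4170/9216
Gini = 1 - Σpᵢ² = 1 - 4170/9216 = 0.5475

0.5475


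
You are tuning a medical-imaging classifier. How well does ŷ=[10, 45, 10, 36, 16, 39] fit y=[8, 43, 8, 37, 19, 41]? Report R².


ȳ = 26
SS_res = Σ(y-ŷ)² = 26
SS_tot = Σ(y-ȳ)² = 1332
R² = 1 - SS_res/SS_tot = 1 - 0.0195 = 0.9805

0.9805


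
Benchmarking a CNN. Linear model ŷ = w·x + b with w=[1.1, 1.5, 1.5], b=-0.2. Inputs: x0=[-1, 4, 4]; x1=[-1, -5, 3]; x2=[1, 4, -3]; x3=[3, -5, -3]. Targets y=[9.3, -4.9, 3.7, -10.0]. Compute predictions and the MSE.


ŷ0 = (1.1)·(-1) + (1.5)·(4) + (1.5)·(4) - 0.2 = 10.7
ŷ1 = (1.1)·(-1) + (1.5)·(-5) + (1.5)·(3) - 0.2 = -4.3
ŷ2 = (1.1)·(1) + (1.5)·(4) + (1.5)·(-3) - 0.2 = 2.4
ŷ3 = (1.1)·(3) + (1.5)·(-5) + (1.5)·(-3) - 0.2 = -8.9
errors² = [1.96, 0.36, 1.69, 1.21]
MSE = 5.2200/4 = 1.305

1.305


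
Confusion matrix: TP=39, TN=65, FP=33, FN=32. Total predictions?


Total = TP + TN + FP + FN
= 39 + 65 + 33 + 32
= 169
(Predicted positive: 72, predicted negative: 97)

169


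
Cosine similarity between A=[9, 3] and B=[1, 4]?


A·B = 9·1 + 3·4 = 21
‖A‖ = √90 = 9.4868, ‖B‖ = √17 = 4.1231
cos = 21/(√90·√17) = 21/√1530 = 0.5369

0.5369


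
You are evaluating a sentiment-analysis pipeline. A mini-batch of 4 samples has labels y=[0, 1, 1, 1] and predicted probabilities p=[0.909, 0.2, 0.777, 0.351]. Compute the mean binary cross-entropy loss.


L[0] = -ln(1-0.909) = -ln(0.091) = 2.3969
L[1] = -ln(0.2) = 1.6094
L[2] = -ln(0.777) = 0.2523
L[3] = -ln(0.351) = 1.047
mean = (2.3969 + 1.6094 + 0.2523 + 1.047)/4 = 1.3264

1.3264


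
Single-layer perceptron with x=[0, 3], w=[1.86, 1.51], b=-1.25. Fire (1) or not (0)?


z = (0)·(1.86) + (3)·(1.51) - 1.25
  = 3.28
step(z) = 1 (z≥0)

1


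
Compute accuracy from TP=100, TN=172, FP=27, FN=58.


Accuracy = (TP+TN)/(TP+TN+FP+FN)
= (100+172)/(357)
= 272/357 = 76.19%

76.19%


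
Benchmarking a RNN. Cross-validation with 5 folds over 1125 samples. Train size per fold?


Fold size = 1125/5 = 225
Training per fold = 1125 - 225 = 900

900


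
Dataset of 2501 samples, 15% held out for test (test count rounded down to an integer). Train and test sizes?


Test = ⌊2501·15/100⌋ = 375
Train = 2501 - 375 = 2126

Train: 2126, Test: 375


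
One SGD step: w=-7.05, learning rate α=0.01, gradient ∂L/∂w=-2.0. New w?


w_new = w - α·∇
= -7.05 - 0.01·-2.0
= -7.05 + 0.02
= -7.03

-7.03


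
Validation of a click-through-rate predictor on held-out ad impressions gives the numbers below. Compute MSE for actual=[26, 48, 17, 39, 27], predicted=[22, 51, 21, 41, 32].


Squared errors: (26-22)²=16, (48-51)²=9, (17-21)²=16, (39-41)²=4, (27-32)²=25
Sum = 70
MSE = 70/5 = 14

14


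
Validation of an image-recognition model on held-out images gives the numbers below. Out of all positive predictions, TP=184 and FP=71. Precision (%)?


Precision = TP/(TP+FP)
= 184/(184+71)
= 184/255 = 72.16%

72.16%


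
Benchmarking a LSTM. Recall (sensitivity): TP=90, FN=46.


Recall = TP/(TP+FN)
= 90/(90+46)
= 90/136 = 66.18%

66.18%


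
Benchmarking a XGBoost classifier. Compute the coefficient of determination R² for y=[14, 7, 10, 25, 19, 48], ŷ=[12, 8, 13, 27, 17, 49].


ȳ = 20.5
SS_res = Σ(y-ŷ)² = 23
SS_tot = Σ(y-ȳ)² = 1113.5
R² = 1 - SS_res/SS_tot = 1 - 0.0207 = 0.9793

0.9793


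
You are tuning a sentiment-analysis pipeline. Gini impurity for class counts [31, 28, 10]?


Probabilities: [31/69, 28/69, 10/69] ≈ [0.4493, 0.4058, 0.1449]
Σpᵢ² = (961 + 784 + 100)/69² = 1845/4761
Gini = 1 - Σpᵢ² = 1 - 1845/4761 = 0.6125

0.6125


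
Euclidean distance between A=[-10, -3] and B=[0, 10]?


d = √((-10-0)² + (-3-10)²)
  = √(100 + 169)
  = √269 = 16.4012

16.4012


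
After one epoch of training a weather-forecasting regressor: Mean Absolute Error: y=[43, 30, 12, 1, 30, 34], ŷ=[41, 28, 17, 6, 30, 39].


Absolute errors: |43-41|=2, |30-28|=2, |12-17|=5, |1-6|=5, |30-30|=0, |34-39|=5
Sum = 19
MAE = 19/6 = 19/6

19/6


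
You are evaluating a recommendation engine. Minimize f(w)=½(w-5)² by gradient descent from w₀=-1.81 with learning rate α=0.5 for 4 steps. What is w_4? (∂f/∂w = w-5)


step 1: grad = -1.81-5 = -6.81; w = -1.81 - 0.5·(-6.81) = 1.595
step 2: grad = 1.595-5 = -3.405; w = 1.595 - 0.5·(-3.405) = 3.2975
step 3: grad = 3.2975-5 = -1.7025; w = 3.2975 - 0.5·(-1.7025) = 4.14875
step 4: grad = 4.14875-5 = -0.85125; w = 4.14875 - 0.5·(-0.85125) = 4.574375

4.574375


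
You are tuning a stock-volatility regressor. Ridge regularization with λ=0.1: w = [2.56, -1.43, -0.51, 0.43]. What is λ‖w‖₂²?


‖w‖₂² = (2.56)² + (-1.43)² + (-0.51)² + (0.43)²
     = 6.5536 + 2.0449 + 0.2601 + 0.1849
     = 9.0435
λ·‖w‖₂² = 0.1·9.0435 = 0.90435

0.90435


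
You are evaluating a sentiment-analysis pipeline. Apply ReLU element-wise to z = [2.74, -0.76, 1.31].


ReLU(2.74) = max(0, 2.74) = 2.74
ReLU(-0.76) = max(0, -0.76) = 0.0
ReLU(1.31) = max(0, 1.31) = 1.31
result = [2.74, 0.0, 1.31]

[2.74, 0.0, 1.31]


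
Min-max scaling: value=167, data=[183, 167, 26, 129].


min=26, max=183
(167-26)/(183-26) = 141/157 = 0.8981

0.8981


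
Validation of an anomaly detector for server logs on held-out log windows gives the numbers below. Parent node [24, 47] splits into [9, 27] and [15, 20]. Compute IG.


Parent = [24, 47], H_parent = 0.9229
H_left = 0.8113 (n=36), H_right = 0.9852 (n=35)
H_children = (36/71)·0.8113 + (35/71)·0.9852 = 0.897
IG = 0.9229 - 0.897 = 0.0259

0.0259


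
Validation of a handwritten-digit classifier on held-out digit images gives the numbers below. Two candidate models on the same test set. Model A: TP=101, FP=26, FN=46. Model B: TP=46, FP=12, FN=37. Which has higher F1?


Model A: P=101/127=0.7953, R=101/147=0.6871, F1=2PR/(P+R)=2TP/(2TP+FP+FN)=202/274=0.7372
Model B: P=46/58=0.7931, R=46/83=0.5542, F1=2PR/(P+R)=2TP/(2TP+FP+FN)=92/141=0.6525
0.7372 > 0.6525 → Model A

Model A


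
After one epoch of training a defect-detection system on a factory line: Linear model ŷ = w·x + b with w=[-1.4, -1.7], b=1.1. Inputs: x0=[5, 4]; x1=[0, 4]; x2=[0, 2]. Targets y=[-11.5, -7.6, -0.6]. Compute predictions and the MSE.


ŷ0 = (-1.4)·(5) + (-1.7)·(4) + 1.1 = -12.7
ŷ1 = (-1.4)·(0) + (-1.7)·(4) + 1.1 = -5.7
ŷ2 = (-1.4)·(0) + (-1.7)·(2) + 1.1 = -2.3
errors² = [1.44, 3.61, 2.89]
MSE = 7.9400/3 = 2.6467

2.6467


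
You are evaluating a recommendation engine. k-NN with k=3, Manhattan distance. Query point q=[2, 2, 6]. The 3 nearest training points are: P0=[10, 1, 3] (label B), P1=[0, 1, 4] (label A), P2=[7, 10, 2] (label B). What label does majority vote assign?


d(q,P0) = 12  (label B)
d(q,P1) = 5  (label A)
d(q,P2) = 17  (label B)
Votes: A=1, B=2
Majority → B

B


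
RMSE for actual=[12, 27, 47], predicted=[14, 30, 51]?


MSE = 29/3 = 9.6667
RMSE = √(29/3) = 3.1091

3.1091


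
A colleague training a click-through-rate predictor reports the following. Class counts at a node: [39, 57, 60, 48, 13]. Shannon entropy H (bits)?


Probabilities: [39/217, 57/217, 60/217, 48/217, 13/217] ≈ [0.1797, 0.2627, 0.2765, 0.2212, 0.0599]
H = -((39/217)·log₂(39/217) + (57/217)·log₂(57/217) + (60/217)·log₂(60/217) + (48/217)·log₂(48/217) + (13/217)·log₂(13/217))
  = 2.1892 bits

2.1892 bits


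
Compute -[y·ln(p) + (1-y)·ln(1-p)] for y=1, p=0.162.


BCE = -[y·ln(p) + (1-y)·ln(1-p)]
= -1·ln(0.162) - 0
= -ln(0.162) = 1.8202

1.8202


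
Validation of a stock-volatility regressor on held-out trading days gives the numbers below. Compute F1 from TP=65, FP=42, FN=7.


Precision = 65/107 = 0.6075
Recall = 65/72 = 0.9028
F1 = 2·P·R/(P+R) = 2·TP/(2·TP+FP+FN) = 130/(130+42+7) = 130/179 = 0.7263

0.7263


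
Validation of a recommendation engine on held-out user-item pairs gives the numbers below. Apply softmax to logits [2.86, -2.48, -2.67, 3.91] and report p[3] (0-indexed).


Exponentials: e^2.86=17.4615, e^-2.48=0.0837, e^-2.67=0.0693, e^3.91=49.899
Sum = 67.5135
Softmax = [0.2586, 0.0012, 0.001, 0.7391]
p[3] = 49.899/67.5135 = 0.7391

0.7391


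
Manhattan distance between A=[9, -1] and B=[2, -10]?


d = |9-2| + |-1+ 10|
  = 7 + 9
  = 16

16


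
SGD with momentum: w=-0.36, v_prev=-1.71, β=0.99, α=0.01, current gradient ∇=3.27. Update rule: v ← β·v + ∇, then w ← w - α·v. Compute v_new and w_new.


v_new = 0.99·-1.71 + 3.27 = -1.6929 + 3.27 = 1.5771
w_new = -0.36 - 0.01·1.5771 = -0.36 - 0.015771 = -0.375771

v_new=1.5771, w_new=-0.375771


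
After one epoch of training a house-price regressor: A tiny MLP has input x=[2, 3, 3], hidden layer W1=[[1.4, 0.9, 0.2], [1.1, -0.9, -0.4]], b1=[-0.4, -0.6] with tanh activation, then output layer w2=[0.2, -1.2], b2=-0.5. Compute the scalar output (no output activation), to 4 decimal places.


z1[0] = (1.4)·(2) + (0.9)·(3) + (0.2)·(3) - 0.4 = 5.7
z1[1] = (1.1)·(2) + (-0.9)·(3) + (-0.4)·(3) - 0.6 = -2.3
h = tanh(z1) = [1.0, -0.9801]
output = (0.2)·(1.0) + (-1.2)·(-0.9801) - 0.5 = 0.8761

0.8761


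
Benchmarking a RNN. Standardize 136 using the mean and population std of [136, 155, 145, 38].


μ = 118.5, σ = 46.9601
z = (136 - 118.5)/46.9601 = 0.3727

0.3727


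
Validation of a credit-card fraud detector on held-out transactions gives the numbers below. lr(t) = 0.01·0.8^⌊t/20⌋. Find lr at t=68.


n_drops = ⌊68/20⌋ = 3
lr = 0.01·0.8^3 = 0.01·0.512 = 0.00512

0.00512


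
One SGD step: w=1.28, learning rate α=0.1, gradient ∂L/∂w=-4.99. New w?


w_new = w - α·∇
= 1.28 - 0.1·-4.99
= 1.28 + 0.499
= 1.779

1.779


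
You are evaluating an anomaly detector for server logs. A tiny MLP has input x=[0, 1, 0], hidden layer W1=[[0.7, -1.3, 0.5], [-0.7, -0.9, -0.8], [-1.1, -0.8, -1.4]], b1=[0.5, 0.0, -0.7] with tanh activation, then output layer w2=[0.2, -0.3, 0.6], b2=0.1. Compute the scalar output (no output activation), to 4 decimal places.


z1[0] = (0.7)·(0) + (-1.3)·(1) + (0.5)·(0) + 0.5 = -0.8
z1[1] = (-0.7)·(0) + (-0.9)·(1) + (-0.8)·(0) + 0.0 = -0.9
z1[2] = (-1.1)·(0) + (-0.8)·(1) + (-1.4)·(0) - 0.7 = -1.5
h = tanh(z1) = [-0.664, -0.7163, -0.9051]
output = (0.2)·(-0.664) + (-0.3)·(-0.7163) + (0.6)·(-0.9051) + 0.1 = -0.361

-0.361


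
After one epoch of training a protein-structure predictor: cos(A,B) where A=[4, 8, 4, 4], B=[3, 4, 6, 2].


A·B = 4·3 + 8·4 + 4·6 + 4·2 = 76
‖A‖ = √112 = 10.583, ‖B‖ = √65 = 8.0623
cos = 76/(√112·√65) = 76/√7280 = 0.8907

0.8907


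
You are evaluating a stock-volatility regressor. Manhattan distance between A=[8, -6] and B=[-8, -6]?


d = |8+ 8| + |-6+ 6|
  = 16 + 0
  = 16

16


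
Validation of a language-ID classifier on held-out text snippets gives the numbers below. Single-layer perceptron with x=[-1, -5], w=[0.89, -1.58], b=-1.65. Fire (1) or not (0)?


z = (-1)·(0.89) + (-5)·(-1.58) - 1.65
  = 5.36
step(z) = 1 (z≥0)

1


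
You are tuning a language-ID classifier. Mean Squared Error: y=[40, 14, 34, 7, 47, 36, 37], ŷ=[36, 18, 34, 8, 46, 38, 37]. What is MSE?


Squared errors: (40-36)²=16, (14-18)²=16, (34-34)²=0, (7-8)²=1, (47-46)²=1, (36-38)²=4, (37-37)²=0
Sum = 38
MSE = 38/7 = 38/7

38/7


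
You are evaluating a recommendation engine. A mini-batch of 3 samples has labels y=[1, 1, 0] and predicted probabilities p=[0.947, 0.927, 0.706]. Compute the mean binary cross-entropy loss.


L[0] = -ln(0.947) = 0.0545
L[1] = -ln(0.927) = 0.0758
L[2] = -ln(1-0.706) = -ln(0.294) = 1.2242
mean = (0.0545 + 0.0758 + 1.2242)/3 = 0.4515

0.4515


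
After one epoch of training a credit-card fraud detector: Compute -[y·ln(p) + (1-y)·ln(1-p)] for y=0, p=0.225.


BCE = -[y·ln(p) + (1-y)·ln(1-p)]
= -0 - 1·ln(1-0.225)
= -ln(0.775) = 0.2549

0.2549


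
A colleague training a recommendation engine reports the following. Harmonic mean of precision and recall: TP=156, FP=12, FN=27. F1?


Precision = 156/168 = 0.9286
Recall = 156/183 = 0.8525
F1 = 2·P·R/(P+R) = 2·TP/(2·TP+FP+FN) = 312/(312+12+27) = 312/351 = 0.8889

0.8889


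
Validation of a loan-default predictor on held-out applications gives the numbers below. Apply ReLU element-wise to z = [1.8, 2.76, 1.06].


ReLU(1.8) = max(0, 1.8) = 1.8
ReLU(2.76) = max(0, 2.76) = 2.76
ReLU(1.06) = max(0, 1.06) = 1.06
result = [1.8, 2.76, 1.06]

[1.8, 2.76, 1.06]


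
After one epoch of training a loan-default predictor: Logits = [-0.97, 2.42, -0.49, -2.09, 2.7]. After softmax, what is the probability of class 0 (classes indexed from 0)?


Exponentials: e^-0.97=0.3791, e^2.42=11.2459, e^-0.49=0.6126, e^-2.09=0.1237, e^2.7=14.8797
Sum = 27.241
Softmax = [0.0139, 0.4128, 0.0225, 0.0045, 0.5462]
p[0] = 0.3791/27.241 = 0.0139

0.0139


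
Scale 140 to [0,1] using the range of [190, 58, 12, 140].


min=12, max=190
(140-12)/(190-12) = 128/178 = 0.7191

0.7191


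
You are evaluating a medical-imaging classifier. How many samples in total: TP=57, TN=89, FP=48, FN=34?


Total = TP + TN + FP + FN
= 57 + 89 + 48 + 34
= 228
(Predicted positive: 105, predicted negative: 123)

228


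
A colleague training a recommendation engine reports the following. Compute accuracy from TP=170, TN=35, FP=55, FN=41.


Accuracy = (TP+TN)/(TP+TN+FP+FN)
= (170+35)/(301)
= 205/301 = 68.11%

68.11%


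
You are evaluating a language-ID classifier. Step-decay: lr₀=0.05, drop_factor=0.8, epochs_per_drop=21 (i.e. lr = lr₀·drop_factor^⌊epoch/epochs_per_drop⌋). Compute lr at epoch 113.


n_drops = ⌊113/21⌋ = 5
lr = 0.05·0.8^5 = 0.05·0.32768 = 0.016384

0.016384


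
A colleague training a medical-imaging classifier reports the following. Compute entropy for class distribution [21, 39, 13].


Probabilities: [21/73, 39/73, 13/73] ≈ [0.2877, 0.5342, 0.1781]
H = -((21/73)·log₂(21/73) + (39/73)·log₂(39/73) + (13/73)·log₂(13/73))
  = 1.4436 bits

1.4436 bits


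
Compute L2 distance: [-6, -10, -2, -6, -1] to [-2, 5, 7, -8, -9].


d = √((-6+ 2)² + (-10-5)² + (-2-7)² + (-6+ 8)² + (-1+ 9)²)
  = √(16 + 225 + 81 + 4 + 64)
  = √390 = 19.7484

19.7484


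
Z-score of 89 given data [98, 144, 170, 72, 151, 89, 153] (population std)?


μ = 125.2857, σ = 35.2125
z = (89 - 125.2857)/35.2125 = -1.0305

-1.0305


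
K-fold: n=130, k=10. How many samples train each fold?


Fold size = 130/10 = 13
Training per fold = 130 - 13 = 117

117


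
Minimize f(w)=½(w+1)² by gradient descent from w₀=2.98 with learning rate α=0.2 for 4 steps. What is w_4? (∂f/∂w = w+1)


step 1: grad = 2.98+1 = 3.98; w = 2.98 - 0.2·(3.98) = 2.184
step 2: grad = 2.184+1 = 3.184; w = 2.184 - 0.2·(3.184) = 1.5472
step 3: grad = 1.5472+1 = 2.5472; w = 1.5472 - 0.2·(2.5472) = 1.03776
step 4: grad = 1.03776+1 = 2.03776; w = 1.03776 - 0.2·(2.03776) = 0.630208

0.630208


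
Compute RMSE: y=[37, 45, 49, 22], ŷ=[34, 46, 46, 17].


MSE = 44/4 = 11
RMSE = √(44/4) = 3.3166

3.3166


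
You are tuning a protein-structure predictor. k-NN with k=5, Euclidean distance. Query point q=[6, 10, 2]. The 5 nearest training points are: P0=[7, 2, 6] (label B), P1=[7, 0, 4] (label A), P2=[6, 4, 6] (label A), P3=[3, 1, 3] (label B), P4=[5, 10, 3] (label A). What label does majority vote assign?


d(q,P0) = 9.0  (label B)
d(q,P1) = 10.247  (label A)
d(q,P2) = 7.2111  (label A)
d(q,P3) = 9.5394  (label B)
d(q,P4) = 1.4142  (label A)
Votes: A=3, B=2
Majority → A

A


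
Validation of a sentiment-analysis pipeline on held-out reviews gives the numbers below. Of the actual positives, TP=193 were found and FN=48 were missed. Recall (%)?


Recall = TP/(TP+FN)
= 193/(193+48)
= 193/241 = 80.08%

80.08%


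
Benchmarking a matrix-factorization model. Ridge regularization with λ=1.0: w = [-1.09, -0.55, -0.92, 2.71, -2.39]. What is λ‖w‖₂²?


‖w‖₂² = (-1.09)² + (-0.55)² + (-0.92)² + (2.71)² + (-2.39)²
     = 1.1881 + 0.3025 + 0.8464 + 7.3441 + 5.7121
     = 15.3932
λ·‖w‖₂² = 1.0·15.3932 = 15.3932

15.3932


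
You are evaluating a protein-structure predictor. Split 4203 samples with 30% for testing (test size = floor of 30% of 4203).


Test = ⌊4203·30/100⌋ = 1260
Train = 4203 - 1260 = 2943

Train: 2943, Test: 1260


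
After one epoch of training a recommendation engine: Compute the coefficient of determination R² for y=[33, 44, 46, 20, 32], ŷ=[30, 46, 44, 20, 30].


ȳ = 35
SS_res = Σ(y-ŷ)² = 21
SS_tot = Σ(y-ȳ)² = 440
R² = 1 - SS_res/SS_tot = 1 - 0.0477 = 0.9523

0.9523


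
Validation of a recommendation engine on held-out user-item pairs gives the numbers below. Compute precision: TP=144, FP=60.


Precision = TP/(TP+FP)
= 144/(144+60)
= 144/204 = 70.59%

70.59%


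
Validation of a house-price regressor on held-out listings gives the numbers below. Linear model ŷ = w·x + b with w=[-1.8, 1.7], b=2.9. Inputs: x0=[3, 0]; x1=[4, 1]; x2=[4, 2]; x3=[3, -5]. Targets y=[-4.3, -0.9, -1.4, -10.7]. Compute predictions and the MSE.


ŷ0 = (-1.8)·(3) + (1.7)·(0) + 2.9 = -2.5
ŷ1 = (-1.8)·(4) + (1.7)·(1) + 2.9 = -2.6
ŷ2 = (-1.8)·(4) + (1.7)·(2) + 2.9 = -0.9
ŷ3 = (-1.8)·(3) + (1.7)·(-5) + 2.9 = -11.0
errors² = [3.24, 2.89, 0.25, 0.09]
MSE = 6.4700/4 = 1.6175

1.6175


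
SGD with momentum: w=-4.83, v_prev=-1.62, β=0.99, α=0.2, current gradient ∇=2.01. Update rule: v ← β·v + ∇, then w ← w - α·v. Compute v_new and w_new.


v_new = 0.99·-1.62 + 2.01 = -1.6038 + 2.01 = 0.4062
w_new = -4.83 - 0.2·0.4062 = -4.83 - 0.08124 = -4.91124

v_new=0.4062, w_new=-4.91124


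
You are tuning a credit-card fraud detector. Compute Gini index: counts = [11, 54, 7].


Probabilities: [11/72, 54/72, 7/72] ≈ [0.1528, 0.75, 0.0972]
Σpᵢ² = (121 + 2916 + 49)/72² = 3086/5184
Gini = 1 - Σpᵢ² = 1 - 3086/5184 = 0.4047

0.4047


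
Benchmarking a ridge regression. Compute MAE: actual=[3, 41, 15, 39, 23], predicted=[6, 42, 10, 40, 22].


Absolute errors: |3-6|=3, |41-42|=1, |15-10|=5, |39-40|=1, |23-22|=1
Sum = 11
MAE = 11/5 = 11/5

11/5


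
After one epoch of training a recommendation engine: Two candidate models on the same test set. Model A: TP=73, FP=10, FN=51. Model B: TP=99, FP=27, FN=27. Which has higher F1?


Model A: P=73/83=0.8795, R=73/124=0.5887, F1=2PR/(P+R)=2TP/(2TP+FP+FN)=146/207=0.7053
Model B: P=99/126=0.7857, R=99/126=0.7857, F1=2PR/(P+R)=2TP/(2TP+FP+FN)=198/252=0.7857
0.7053 < 0.7857 → Model B

Model B


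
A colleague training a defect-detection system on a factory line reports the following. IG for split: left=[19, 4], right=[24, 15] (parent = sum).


Parent = [43, 19], H_parent = 0.889
H_left = 0.6666 (n=23), H_right = 0.9612 (n=39)
H_children = (23/62)·0.6666 + (39/62)·0.9612 = 0.8519
IG = 0.889 - 0.8519 = 0.0371

0.0371


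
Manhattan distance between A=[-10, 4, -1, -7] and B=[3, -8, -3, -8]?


d = |-10-3| + |4+ 8| + |-1+ 3| + |-7+ 8|
  = 13 + 12 + 2 + 1
  = 28

28


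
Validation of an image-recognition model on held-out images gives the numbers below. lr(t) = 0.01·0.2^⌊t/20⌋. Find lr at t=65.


n_drops = ⌊65/20⌋ = 3
lr = 0.01·0.2^3 = 0.01·0.008 = 0.00008

0.00008


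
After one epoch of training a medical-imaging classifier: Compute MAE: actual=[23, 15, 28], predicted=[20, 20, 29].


Absolute errors: |23-20|=3, |15-20|=5, |28-29|=1
Sum = 9
MAE = 9/3 = 3

3


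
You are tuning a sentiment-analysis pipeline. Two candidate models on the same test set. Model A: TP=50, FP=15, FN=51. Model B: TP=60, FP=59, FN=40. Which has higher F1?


Model A: P=50/65=0.7692, R=50/101=0.495, F1=2PR/(P+R)=2TP/(2TP+FP+FN)=100/166=0.6024
Model B: P=60/119=0.5042, R=60/100=0.6, F1=2PR/(P+R)=2TP/(2TP+FP+FN)=120/219=0.5479
0.6024 > 0.5479 → Model A

Model A


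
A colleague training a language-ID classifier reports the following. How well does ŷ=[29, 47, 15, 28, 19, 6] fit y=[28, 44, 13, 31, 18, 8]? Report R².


ȳ = 23.6667
SS_res = Σ(y-ŷ)² = 28
SS_tot = Σ(y-ȳ)² = 877.33
R² = 1 - SS_res/SS_tot = 1 - 0.0319 = 0.9681

0.9681


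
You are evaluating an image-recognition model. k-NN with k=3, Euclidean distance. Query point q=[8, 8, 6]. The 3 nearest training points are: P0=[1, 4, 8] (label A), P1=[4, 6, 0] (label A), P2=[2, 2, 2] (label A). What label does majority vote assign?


d(q,P0) = 8.3066  (label A)
d(q,P1) = 7.4833  (label A)
d(q,P2) = 9.3808  (label A)
Votes: A=3, B=0
Majority → A

A


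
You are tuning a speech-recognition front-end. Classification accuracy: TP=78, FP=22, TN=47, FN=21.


Accuracy = (TP+TN)/(TP+TN+FP+FN)
= (78+47)/(168)
= 125/168 = 74.4%

74.4%


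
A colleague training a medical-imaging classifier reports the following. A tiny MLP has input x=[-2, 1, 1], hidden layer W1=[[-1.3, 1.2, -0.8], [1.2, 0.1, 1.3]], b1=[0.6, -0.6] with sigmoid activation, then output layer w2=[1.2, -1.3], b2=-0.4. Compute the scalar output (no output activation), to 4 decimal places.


z1[0] = (-1.3)·(-2) + (1.2)·(1) + (-0.8)·(1) + 0.6 = 3.6
z1[1] = (1.2)·(-2) + (0.1)·(1) + (1.3)·(1) - 0.6 = -1.6
h = sigmoid(z1) = [0.9734, 0.168]
output = (1.2)·(0.9734) + (-1.3)·(0.168) - 0.4 = 0.5497

0.5497


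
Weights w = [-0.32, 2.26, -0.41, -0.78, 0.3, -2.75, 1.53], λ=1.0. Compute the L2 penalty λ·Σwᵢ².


‖w‖₂² = (-0.32)² + (2.26)² + (-0.41)² + (-0.78)² + (0.3)² + (-2.75)² + (1.53)²
     = 0.1024 + 5.1076 + 0.1681 + 0.6084 + 0.09 + 7.5625 + 2.3409
     = 15.9799
λ·‖w‖₂² = 1.0·15.9799 = 15.9799

15.9799


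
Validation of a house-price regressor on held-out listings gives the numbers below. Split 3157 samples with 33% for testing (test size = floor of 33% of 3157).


Test = ⌊3157·33/100⌋ = 1041
Train = 3157 - 1041 = 2116

Train: 2116, Test: 1041


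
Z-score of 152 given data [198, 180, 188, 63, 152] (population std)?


μ = 156.2, σ = 49.0485
z = (152 - 156.2)/49.0485 = -0.0856

-0.0856


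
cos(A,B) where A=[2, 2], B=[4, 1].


A·B = 2·4 + 2·1 = 10
‖A‖ = √8 = 2.8284, ‖B‖ = √17 = 4.1231
cos = 10/(√8·√17) = 10/√136 = 0.8575

0.8575


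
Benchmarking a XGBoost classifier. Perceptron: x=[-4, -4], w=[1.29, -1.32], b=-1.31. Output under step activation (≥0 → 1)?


z = (-4)·(1.29) + (-4)·(-1.32) - 1.31
  = -1.19
step(z) = 0 (z<0)

0


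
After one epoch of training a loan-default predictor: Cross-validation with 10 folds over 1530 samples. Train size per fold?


Fold size = 1530/10 = 153
Training per fold = 1530 - 153 = 1377

1377


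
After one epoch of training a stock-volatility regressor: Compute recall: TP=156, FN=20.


Recall = TP/(TP+FN)
= 156/(156+20)
= 156/176 = 88.64%

88.64%


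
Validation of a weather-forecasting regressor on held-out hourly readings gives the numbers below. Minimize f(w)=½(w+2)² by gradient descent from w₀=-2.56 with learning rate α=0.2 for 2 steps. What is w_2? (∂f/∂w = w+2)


step 1: grad = -2.56+2 = -0.56; w = -2.56 - 0.2·(-0.56) = -2.448
step 2: grad = -2.448+2 = -0.448; w = -2.448 - 0.2·(-0.448) = -2.3584

-2.3584


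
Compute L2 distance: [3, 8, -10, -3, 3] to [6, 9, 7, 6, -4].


d = √((3-6)² + (8-9)² + (-10-7)² + (-3-6)² + (3+ 4)²)
  = √(9 + 1 + 289 + 81 + 49)
  = √429 = 20.7123

20.7123


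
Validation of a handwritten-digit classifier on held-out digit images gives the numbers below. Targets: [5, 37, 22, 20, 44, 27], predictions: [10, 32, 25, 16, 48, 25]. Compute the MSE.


Squared errors: (5-10)²=25, (37-32)²=25, (22-25)²=9, (20-16)²=16, (44-48)²=16, (27-25)²=4
Sum = 95
MSE = 95/6 = 95/6

95/6


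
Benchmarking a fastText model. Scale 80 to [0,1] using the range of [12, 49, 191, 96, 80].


min=12, max=191
(80-12)/(191-12) = 68/179 = 0.3799

0.3799


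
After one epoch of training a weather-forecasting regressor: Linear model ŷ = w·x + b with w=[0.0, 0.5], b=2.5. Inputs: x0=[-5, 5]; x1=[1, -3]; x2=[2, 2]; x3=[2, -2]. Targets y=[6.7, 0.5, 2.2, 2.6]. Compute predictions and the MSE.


ŷ0 = (0.0)·(-5) + (0.5)·(5) + 2.5 = 5.0
ŷ1 = (0.0)·(1) + (0.5)·(-3) + 2.5 = 1.0
ŷ2 = (0.0)·(2) + (0.5)·(2) + 2.5 = 3.5
ŷ3 = (0.0)·(2) + (0.5)·(-2) + 2.5 = 1.5
errors² = [2.89, 0.25, 1.69, 1.21]
MSE = 6.0400/4 = 1.51

1.51


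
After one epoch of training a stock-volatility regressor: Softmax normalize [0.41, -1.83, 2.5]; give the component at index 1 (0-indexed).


Exponentials: e^0.41=1.5068, e^-1.83=0.1604, e^2.5=12.1825
Sum = 13.8497
Softmax = [0.1088, 0.0116, 0.8796]
p[1] = 0.1604/13.8497 = 0.0116

0.0116


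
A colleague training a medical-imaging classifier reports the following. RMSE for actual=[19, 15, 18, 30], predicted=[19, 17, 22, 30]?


MSE = 20/4 = 5
RMSE = √(20/4) = 2.2361

2.2361


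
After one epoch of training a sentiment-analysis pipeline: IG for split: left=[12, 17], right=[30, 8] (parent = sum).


Parent = [42, 25], H_parent = 0.953
H_left = 0.9784 (n=29), H_right = 0.7425 (n=38)
H_children = (29/67)·0.9784 + (38/67)·0.7425 = 0.8446
IG = 0.953 - 0.8446 = 0.1084

0.1084


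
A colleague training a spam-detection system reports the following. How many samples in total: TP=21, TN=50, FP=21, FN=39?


Total = TP + TN + FP + FN
= 21 + 50 + 21 + 39
= 131
(Predicted positive: 42, predicted negative: 89)

131


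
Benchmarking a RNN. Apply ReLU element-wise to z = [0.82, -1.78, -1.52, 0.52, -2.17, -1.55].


ReLU(0.82) = max(0, 0.82) = 0.82
ReLU(-1.78) = max(0, -1.78) = 0.0
ReLU(-1.52) = max(0, -1.52) = 0.0
ReLU(0.52) = max(0, 0.52) = 0.52
ReLU(-2.17) = max(0, -2.17) = 0.0
ReLU(-1.55) = max(0, -1.55) = 0.0
result = [0.82, 0.0, 0.0, 0.52, 0.0, 0.0]

[0.82, 0.0, 0.0, 0.52, 0.0, 0.0]


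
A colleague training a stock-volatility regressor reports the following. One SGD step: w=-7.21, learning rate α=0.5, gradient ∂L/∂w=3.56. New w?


w_new = w - α·∇
= -7.21 - 0.5·3.56
= -7.21 - 1.78
= -8.99

-8.99


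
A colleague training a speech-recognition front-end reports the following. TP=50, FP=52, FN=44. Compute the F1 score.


Precision = 50/102 = 0.4902
Recall = 50/94 = 0.5319
F1 = 2·P·R/(P+R) = 2·TP/(2·TP+FP+FN) = 100/(100+52+44) = 100/196 = 0.5102

0.5102


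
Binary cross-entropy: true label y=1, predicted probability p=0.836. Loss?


BCE = -[y·ln(p) + (1-y)·ln(1-p)]
= -1·ln(0.836) - 0
= -ln(0.836) = 0.1791

0.1791


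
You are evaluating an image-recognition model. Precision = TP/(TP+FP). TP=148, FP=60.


Precision = TP/(TP+FP)
= 148/(148+60)
= 148/208 = 71.15%

71.15%


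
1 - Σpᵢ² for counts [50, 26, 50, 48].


Probabilities: [50/174, 26/174, 50/174, 48/174] ≈ [0.2874, 0.1494, 0.2874, 0.2759]
Σpᵢ² = (2500 + 676 + 2500 + 2304)/174² = 7980/30276
Gini = 1 - Σpᵢ² = 1 - 7980/30276 = 0.7364

0.7364


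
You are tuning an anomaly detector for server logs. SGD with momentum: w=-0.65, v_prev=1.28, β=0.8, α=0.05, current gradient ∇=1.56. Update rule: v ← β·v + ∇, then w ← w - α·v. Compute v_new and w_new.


v_new = 0.8·1.28 + 1.56 = 1.024 + 1.56 = 2.584
w_new = -0.65 - 0.05·2.584 = -0.65 - 0.1292 = -0.7792

v_new=2.584, w_new=-0.7792


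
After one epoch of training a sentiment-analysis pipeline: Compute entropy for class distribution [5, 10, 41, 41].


Probabilities: [5/97, 10/97, 41/97, 41/97] ≈ [0.0515, 0.1031, 0.4227, 0.4227]
H = -((5/97)·log₂(5/97) + (10/97)·log₂(10/97) + (41/97)·log₂(41/97) + (41/97)·log₂(41/97))
  = 1.6087 bits

1.6087 bits


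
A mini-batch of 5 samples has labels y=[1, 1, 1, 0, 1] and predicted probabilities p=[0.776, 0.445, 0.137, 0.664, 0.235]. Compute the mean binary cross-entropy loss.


L[0] = -ln(0.776) = 0.2536
L[1] = -ln(0.445) = 0.8097
L[2] = -ln(0.137) = 1.9878
L[3] = -ln(1-0.664) = -ln(0.336) = 1.0906
L[4] = -ln(0.235) = 1.4482
mean = (0.2536 + 0.8097 + 1.9878 + 1.0906 + 1.4482)/5 = 1.118

1.118


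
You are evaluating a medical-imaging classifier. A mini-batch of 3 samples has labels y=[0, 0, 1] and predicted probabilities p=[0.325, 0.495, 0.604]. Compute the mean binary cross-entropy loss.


L[0] = -ln(1-0.325) = -ln(0.675) = 0.393
L[1] = -ln(1-0.495) = -ln(0.505) = 0.6832
L[2] = -ln(0.604) = 0.5042
mean = (0.393 + 0.6832 + 0.5042)/3 = 0.5268

0.5268


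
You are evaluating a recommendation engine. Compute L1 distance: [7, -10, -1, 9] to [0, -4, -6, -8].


d = |7-0| + |-10+ 4| + |-1+ 6| + |9+ 8|
  = 7 + 6 + 5 + 17
  = 35

35


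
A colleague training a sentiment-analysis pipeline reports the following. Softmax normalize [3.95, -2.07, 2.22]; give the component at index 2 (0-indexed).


Exponentials: e^3.95=51.9354, e^-2.07=0.1262, e^2.22=9.2073
Sum = 61.2689
Softmax = [0.8477, 0.0021, 0.1503]
p[2] = 9.2073/61.2689 = 0.1503

0.1503


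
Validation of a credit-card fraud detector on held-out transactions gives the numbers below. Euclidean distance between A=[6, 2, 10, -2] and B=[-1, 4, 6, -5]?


d = √((6+ 1)² + (2-4)² + (10-6)² + (-2+ 5)²)
  = √(49 + 4 + 16 + 9)
  = √78 = 8.8318

8.8318


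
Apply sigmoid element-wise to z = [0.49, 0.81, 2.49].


σ(0.49) = 1/(1+e^-0.49) = 0.6201
σ(0.81) = 1/(1+e^-0.81) = 0.6921
σ(2.49) = 1/(1+e^-2.49) = 0.9234
result = [0.6201, 0.6921, 0.9234]

[0.6201, 0.6921, 0.9234]


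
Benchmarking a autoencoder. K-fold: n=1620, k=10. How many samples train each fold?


Fold size = 1620/10 = 162
Training per fold = 1620 - 162 = 1458

1458


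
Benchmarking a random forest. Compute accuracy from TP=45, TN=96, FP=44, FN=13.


Accuracy = (TP+TN)/(TP+TN+FP+FN)
= (45+96)/(198)
= 141/198 = 71.21%

71.21%


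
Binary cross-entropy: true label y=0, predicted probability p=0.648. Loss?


BCE = -[y·ln(p) + (1-y)·ln(1-p)]
= -0 - 1·ln(1-0.648)
= -ln(0.352) = 1.0441

1.0441


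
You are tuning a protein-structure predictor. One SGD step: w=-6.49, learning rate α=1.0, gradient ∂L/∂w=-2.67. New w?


w_new = w - α·∇
= -6.49 - 1.0·-2.67
= -6.49 + 2.67
= -3.82

-3.82


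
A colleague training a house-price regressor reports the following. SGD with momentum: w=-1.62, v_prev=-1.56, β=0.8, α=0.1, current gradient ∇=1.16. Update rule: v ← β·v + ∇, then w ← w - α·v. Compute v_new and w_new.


v_new = 0.8·-1.56 + 1.16 = -1.248 + 1.16 = -0.088
w_new = -1.62 - 0.1·-0.088 = -1.62 + 0.0088 = -1.6112

v_new=-0.088, w_new=-1.6112


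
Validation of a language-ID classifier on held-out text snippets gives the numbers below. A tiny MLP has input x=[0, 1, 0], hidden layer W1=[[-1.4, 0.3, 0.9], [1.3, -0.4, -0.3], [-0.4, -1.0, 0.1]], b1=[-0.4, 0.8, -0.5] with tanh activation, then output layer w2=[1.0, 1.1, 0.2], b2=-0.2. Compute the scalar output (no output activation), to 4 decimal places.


z1[0] = (-1.4)·(0) + (0.3)·(1) + (0.9)·(0) - 0.4 = -0.1
z1[1] = (1.3)·(0) + (-0.4)·(1) + (-0.3)·(0) + 0.8 = 0.4
z1[2] = (-0.4)·(0) + (-1.0)·(1) + (0.1)·(0) - 0.5 = -1.5
h = tanh(z1) = [-0.0997, 0.3799, -0.9051]
output = (1.0)·(-0.0997) + (1.1)·(0.3799) + (0.2)·(-0.9051) - 0.2 = -0.0628

-0.0628


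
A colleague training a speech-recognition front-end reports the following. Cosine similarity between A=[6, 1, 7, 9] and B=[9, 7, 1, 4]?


A·B = 6·9 + 1·7 + 7·1 + 9·4 = 104
‖A‖ = √167 = 12.9228, ‖B‖ = √147 = 12.1244
cos = 104/(√167·√147) = 104/√24549 = 0.6638

0.6638


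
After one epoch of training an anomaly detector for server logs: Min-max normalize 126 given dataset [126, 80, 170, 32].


min=32, max=170
(126-32)/(170-32) = 94/138 = 0.6812

0.6812


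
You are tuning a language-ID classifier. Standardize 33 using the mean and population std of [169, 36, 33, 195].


μ = 108.25, σ = 74.3282
z = (33 - 108.25)/74.3282 = -1.0124

-1.0124
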